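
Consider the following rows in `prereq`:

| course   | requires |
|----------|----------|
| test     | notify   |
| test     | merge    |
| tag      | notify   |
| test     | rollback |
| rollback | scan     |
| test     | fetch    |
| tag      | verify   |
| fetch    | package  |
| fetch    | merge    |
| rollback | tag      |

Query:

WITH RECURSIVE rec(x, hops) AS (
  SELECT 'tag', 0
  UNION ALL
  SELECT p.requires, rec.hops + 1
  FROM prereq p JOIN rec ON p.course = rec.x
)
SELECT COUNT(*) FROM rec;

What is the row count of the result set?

3

Base: (tag, hops=0).
Iteration 1: edges from {tag} -> (notify, hops=1), (verify, hops=1).
Iteration 2: no outgoing edges from {notify,verify}; recursion stops.
Total rows emitted: 3.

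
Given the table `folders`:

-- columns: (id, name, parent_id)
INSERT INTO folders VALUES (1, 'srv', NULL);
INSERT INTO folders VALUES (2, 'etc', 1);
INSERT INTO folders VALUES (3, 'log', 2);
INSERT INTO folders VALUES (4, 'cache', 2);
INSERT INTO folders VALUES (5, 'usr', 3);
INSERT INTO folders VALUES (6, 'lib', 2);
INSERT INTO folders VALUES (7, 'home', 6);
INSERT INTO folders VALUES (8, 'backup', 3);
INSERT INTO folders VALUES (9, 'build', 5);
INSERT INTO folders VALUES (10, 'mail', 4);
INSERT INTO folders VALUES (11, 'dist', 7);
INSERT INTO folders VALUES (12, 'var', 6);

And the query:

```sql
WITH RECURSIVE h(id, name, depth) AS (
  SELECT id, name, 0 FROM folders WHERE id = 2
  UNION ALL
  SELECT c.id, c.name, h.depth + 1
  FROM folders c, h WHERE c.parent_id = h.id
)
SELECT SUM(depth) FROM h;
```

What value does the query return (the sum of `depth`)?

19

Base: id=2 (etc) at depth 0.
Iteration 1: rows with parent_id in {2} -> log (id 3, depth 1), cache (id 4, depth 1), lib (id 6, depth 1).
Iteration 2: rows with parent_id in {3,4,6} -> usr (id 5, depth 2), home (id 7, depth 2), backup (id 8, depth 2), mail (id 10, depth 2), var (id 12, depth 2).
Iteration 3: rows with parent_id in {5,7,8,10,12} -> build (id 9, depth 3), dist (id 11, depth 3).
Iteration 4: no rows with parent_id in {9,11}; recursion stops.
SUM(depth) = 0 + 1 + 1 + 1 + 2 + 2 + 2 + 2 + 2 + 3 + 3 = 19.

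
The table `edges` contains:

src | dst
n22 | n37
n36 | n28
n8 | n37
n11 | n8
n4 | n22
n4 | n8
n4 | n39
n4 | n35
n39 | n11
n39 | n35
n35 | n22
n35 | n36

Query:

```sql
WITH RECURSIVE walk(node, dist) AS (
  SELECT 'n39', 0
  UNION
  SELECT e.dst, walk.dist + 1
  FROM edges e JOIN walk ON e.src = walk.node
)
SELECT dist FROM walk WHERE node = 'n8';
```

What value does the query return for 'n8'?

Base: (n39, dist=0).
Iteration 1: edges from {n39} -> (n11, dist=1), (n35, dist=1).
Iteration 2: edges from {n11,n35} -> (n22, dist=2), (n36, dist=2), (n8, dist=2).
Iteration 3: edges from {n22,n36,n8} -> (n28, dist=3), (n37, dist=3). [UNION drops 1 duplicate row(s)]
Iteration 4: no outgoing edges from {n28,n37}; recursion stops.

2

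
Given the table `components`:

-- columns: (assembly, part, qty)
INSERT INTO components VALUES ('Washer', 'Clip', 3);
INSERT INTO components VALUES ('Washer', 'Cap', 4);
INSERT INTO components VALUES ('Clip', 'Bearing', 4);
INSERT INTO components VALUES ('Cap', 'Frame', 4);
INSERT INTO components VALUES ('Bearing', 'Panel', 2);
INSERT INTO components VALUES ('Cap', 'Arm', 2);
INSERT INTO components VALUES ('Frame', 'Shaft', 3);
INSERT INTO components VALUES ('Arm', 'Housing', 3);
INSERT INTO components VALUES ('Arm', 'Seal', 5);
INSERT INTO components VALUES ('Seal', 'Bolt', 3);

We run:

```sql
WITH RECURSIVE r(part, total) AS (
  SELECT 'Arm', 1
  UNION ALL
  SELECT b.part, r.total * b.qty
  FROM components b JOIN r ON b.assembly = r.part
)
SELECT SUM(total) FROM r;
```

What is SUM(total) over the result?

24

Base: (Arm, total=1).
Iteration 1: components of {Arm} -> Housing = 1*3 = 3, Seal = 1*5 = 5.
Iteration 2: components of {Housing,Seal} -> Bolt = 5*3 = 15.
Iteration 3: no further components; recursion stops.
SUM(total) = 1 + 3 + 5 + 15 = 24.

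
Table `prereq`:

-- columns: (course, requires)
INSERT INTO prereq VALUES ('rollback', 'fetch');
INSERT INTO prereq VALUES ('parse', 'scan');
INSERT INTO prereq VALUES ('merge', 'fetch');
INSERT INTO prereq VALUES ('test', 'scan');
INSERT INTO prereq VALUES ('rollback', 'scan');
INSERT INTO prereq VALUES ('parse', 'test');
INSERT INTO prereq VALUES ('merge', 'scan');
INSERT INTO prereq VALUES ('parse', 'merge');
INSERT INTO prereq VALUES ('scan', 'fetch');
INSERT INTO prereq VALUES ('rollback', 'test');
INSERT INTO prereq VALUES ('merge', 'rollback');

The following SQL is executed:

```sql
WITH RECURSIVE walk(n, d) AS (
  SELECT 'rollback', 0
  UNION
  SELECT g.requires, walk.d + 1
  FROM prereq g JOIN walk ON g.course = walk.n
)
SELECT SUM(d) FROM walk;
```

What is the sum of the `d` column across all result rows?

Base: (rollback, d=0).
Iteration 1: edges from {rollback} -> (fetch, d=1), (scan, d=1), (test, d=1).
Iteration 2: edges from {fetch,scan,test} -> (fetch, d=2), (scan, d=2).
Iteration 3: edges from {fetch,scan} -> (fetch, d=3).
Iteration 4: no outgoing edges from {fetch}; recursion stops.
SUM(d) = 0 + 1 + 1 + 1 + 2 + 2 + 3 = 10.

10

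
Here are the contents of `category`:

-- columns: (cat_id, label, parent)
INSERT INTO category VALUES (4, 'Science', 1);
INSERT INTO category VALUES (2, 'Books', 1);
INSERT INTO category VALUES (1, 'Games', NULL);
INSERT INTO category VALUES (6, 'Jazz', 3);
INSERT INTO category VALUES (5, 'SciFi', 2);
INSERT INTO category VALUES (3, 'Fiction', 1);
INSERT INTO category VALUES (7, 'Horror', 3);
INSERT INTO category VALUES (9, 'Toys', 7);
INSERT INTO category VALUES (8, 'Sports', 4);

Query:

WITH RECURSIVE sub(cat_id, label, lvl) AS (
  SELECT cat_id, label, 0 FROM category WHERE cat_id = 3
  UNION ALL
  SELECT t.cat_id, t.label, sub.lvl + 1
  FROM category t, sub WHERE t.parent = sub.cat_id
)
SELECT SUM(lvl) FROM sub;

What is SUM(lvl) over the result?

4

Base: cat_id=3 (Fiction) at lvl 0.
Iteration 1: rows with parent in {3} -> Jazz (id 6, lvl 1), Horror (id 7, lvl 1).
Iteration 2: rows with parent in {6,7} -> Toys (id 9, lvl 2).
Iteration 3: no rows with parent in {9}; recursion stops.
SUM(lvl) = 0 + 1 + 1 + 2 = 4.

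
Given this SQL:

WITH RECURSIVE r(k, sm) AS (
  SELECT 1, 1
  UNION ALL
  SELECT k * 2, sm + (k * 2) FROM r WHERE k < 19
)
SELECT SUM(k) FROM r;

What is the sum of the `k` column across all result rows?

63

Base: k=1, sm=1.
Iteration 1: 1 < 19 holds -> k = 1 * 2 = 2, sm = 1 + 2 = 3.
Iteration 2: 2 < 19 holds -> k = 2 * 2 = 4, sm = 3 + 4 = 7.
Iteration 3: 4 < 19 holds -> k = 4 * 2 = 8, sm = 7 + 8 = 15.
Iteration 4: 8 < 19 holds -> k = 8 * 2 = 16, sm = 15 + 16 = 31.
Iteration 5: 16 < 19 holds -> k = 16 * 2 = 32, sm = 31 + 32 = 63.
Iteration 6: 32 < 19 fails; recursion stops.
SUM(k) = 1 + 2 + 4 + 8 + 16 + 32 = 63.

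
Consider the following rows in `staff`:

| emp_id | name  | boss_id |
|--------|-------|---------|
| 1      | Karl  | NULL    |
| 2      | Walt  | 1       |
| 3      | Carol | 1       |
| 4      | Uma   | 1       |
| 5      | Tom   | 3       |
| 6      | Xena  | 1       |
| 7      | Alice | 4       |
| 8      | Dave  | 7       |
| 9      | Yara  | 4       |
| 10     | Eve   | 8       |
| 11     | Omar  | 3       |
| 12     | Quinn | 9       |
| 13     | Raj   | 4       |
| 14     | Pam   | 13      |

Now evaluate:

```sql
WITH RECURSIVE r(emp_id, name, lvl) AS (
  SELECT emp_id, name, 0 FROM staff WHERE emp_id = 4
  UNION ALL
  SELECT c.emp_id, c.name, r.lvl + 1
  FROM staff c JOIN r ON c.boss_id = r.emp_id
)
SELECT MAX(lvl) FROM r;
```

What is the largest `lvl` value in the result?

Base: emp_id=4 (Uma) at lvl 0.
Iteration 1: rows with boss_id in {4} -> Alice (id 7, lvl 1), Yara (id 9, lvl 1), Raj (id 13, lvl 1).
Iteration 2: rows with boss_id in {7,9,13} -> Dave (id 8, lvl 2), Quinn (id 12, lvl 2), Pam (id 14, lvl 2).
Iteration 3: rows with boss_id in {8,12,14} -> Eve (id 10, lvl 3).
Iteration 4: no rows with boss_id in {10}; recursion stops.
lvl values: 0, 1, 1, 1, 2, 2, 2, 3; the maximum is 3.

3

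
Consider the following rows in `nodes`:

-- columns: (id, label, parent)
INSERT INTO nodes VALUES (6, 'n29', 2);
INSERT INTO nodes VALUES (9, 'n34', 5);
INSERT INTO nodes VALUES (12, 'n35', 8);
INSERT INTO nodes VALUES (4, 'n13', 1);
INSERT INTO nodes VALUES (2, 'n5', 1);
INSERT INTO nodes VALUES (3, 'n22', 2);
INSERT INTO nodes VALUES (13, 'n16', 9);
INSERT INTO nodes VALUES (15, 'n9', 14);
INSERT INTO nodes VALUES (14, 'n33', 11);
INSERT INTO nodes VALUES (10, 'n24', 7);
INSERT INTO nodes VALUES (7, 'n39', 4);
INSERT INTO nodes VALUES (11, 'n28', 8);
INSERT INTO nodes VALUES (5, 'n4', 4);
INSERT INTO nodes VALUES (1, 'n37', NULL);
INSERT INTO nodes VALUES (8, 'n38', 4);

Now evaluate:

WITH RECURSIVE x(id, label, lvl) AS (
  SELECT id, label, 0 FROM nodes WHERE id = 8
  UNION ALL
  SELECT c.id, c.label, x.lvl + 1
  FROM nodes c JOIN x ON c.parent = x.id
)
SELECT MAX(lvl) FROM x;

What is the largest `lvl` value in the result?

Base: id=8 (n38) at lvl 0.
Iteration 1: rows with parent in {8} -> n28 (id 11, lvl 1), n35 (id 12, lvl 1).
Iteration 2: rows with parent in {11,12} -> n33 (id 14, lvl 2).
Iteration 3: rows with parent in {14} -> n9 (id 15, lvl 3).
Iteration 4: no rows with parent in {15}; recursion stops.
lvl values: 0, 1, 1, 2, 3; the maximum is 3.

3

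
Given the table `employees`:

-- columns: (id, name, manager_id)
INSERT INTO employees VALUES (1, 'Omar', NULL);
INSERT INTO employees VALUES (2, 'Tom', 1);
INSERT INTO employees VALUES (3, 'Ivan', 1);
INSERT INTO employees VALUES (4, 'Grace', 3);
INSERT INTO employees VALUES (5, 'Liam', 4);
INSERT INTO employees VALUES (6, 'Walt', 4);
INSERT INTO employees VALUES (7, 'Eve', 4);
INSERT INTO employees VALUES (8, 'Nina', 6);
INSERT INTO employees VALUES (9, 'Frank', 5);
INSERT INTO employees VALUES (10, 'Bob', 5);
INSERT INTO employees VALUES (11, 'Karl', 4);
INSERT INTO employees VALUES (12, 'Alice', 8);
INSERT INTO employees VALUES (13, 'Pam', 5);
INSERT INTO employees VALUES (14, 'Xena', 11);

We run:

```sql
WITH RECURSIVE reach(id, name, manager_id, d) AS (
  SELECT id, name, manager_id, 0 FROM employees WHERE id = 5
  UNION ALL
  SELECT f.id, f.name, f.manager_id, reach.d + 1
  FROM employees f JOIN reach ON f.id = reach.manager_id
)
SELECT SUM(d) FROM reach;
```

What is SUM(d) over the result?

6

Base: id=5 (Liam), manager_id=4, d 0.
Iteration 1: join on id=4 -> Grace (id 4, manager_id=3, d 1).
Iteration 2: join on id=3 -> Ivan (id 3, manager_id=1, d 2).
Iteration 3: join on id=1 -> Omar (id 1, manager_id=NULL, d 3).
Iteration 4: manager_id is NULL; no match; recursion stops.
SUM(d) = 0 + 1 + 2 + 3 = 6.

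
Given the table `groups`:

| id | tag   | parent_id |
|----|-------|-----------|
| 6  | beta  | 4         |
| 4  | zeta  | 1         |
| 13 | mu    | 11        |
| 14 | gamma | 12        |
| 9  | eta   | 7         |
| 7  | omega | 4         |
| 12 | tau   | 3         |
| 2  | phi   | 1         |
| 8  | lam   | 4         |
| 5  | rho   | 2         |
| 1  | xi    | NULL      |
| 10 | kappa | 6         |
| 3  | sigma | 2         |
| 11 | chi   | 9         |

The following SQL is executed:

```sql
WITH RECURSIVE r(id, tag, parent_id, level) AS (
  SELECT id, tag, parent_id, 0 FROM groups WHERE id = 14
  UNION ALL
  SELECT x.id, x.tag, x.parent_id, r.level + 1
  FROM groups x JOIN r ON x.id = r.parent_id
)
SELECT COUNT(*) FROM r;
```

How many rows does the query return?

Base: id=14 (gamma), parent_id=12, level 0.
Iteration 1: join on id=12 -> tau (id 12, parent_id=3, level 1).
Iteration 2: join on id=3 -> sigma (id 3, parent_id=2, level 2).
Iteration 3: join on id=2 -> phi (id 2, parent_id=1, level 3).
Iteration 4: join on id=1 -> xi (id 1, parent_id=NULL, level 4).
Iteration 5: parent_id is NULL; no match; recursion stops.
Total rows emitted: 5.

5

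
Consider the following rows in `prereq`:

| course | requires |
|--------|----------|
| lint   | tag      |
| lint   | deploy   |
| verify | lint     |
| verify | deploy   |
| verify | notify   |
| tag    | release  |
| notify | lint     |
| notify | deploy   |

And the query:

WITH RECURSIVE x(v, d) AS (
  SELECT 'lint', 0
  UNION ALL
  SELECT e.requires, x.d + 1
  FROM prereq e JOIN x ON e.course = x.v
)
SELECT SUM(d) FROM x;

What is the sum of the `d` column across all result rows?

4

Base: (lint, d=0).
Iteration 1: edges from {lint} -> (deploy, d=1), (tag, d=1).
Iteration 2: edges from {deploy,tag} -> (release, d=2).
Iteration 3: no outgoing edges from {release}; recursion stops.
SUM(d) = 0 + 1 + 1 + 2 = 4.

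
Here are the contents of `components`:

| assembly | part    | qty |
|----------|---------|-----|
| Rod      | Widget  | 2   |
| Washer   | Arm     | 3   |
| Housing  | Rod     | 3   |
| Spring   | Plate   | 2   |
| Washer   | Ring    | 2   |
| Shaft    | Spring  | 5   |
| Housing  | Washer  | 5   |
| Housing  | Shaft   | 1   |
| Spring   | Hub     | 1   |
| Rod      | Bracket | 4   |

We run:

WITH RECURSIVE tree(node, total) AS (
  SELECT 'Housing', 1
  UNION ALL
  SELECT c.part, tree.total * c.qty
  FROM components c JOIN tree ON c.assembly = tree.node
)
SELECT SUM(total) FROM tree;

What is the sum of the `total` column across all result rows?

Base: (Housing, total=1).
Iteration 1: components of {Housing} -> Rod = 1*3 = 3, Shaft = 1*1 = 1, Washer = 1*5 = 5.
Iteration 2: components of {Rod,Shaft,Washer} -> Arm = 5*3 = 15, Bracket = 3*4 = 12, Ring = 5*2 = 10, Spring = 1*5 = 5, Widget = 3*2 = 6.
Iteration 3: components of {Arm,Bracket,Ring,Spring,Widget} -> Hub = 5*1 = 5, Plate = 5*2 = 10.
Iteration 4: no further components; recursion stops.
SUM(total) = 1 + 3 + 1 + 5 + 12 + 6 + 5 + 15 + 10 + 10 + 5 = 73.

73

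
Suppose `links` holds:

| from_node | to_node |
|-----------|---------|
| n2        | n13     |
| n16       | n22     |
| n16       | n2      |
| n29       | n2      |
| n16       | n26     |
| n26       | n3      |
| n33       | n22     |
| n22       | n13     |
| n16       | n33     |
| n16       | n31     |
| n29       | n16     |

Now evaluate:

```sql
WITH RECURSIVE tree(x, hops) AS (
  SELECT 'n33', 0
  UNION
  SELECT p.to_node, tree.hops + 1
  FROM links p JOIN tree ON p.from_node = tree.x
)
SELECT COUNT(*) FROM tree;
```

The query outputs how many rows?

Base: (n33, hops=0).
Iteration 1: edges from {n33} -> (n22, hops=1).
Iteration 2: edges from {n22} -> (n13, hops=2).
Iteration 3: no outgoing edges from {n13}; recursion stops.
Total rows emitted: 3.

3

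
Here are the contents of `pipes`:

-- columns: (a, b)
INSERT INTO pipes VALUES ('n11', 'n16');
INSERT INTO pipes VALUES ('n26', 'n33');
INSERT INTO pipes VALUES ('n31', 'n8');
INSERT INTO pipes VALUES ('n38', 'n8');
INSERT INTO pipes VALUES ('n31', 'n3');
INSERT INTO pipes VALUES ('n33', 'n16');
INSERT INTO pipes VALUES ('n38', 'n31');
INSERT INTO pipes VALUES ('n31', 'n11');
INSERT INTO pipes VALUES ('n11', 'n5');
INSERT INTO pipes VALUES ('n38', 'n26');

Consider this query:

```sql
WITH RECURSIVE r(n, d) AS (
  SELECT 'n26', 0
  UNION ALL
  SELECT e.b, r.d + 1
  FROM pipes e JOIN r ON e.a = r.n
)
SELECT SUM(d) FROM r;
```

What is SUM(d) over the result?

Base: (n26, d=0).
Iteration 1: edges from {n26} -> (n33, d=1).
Iteration 2: edges from {n33} -> (n16, d=2).
Iteration 3: no outgoing edges from {n16}; recursion stops.
SUM(d) = 0 + 1 + 2 = 3.

3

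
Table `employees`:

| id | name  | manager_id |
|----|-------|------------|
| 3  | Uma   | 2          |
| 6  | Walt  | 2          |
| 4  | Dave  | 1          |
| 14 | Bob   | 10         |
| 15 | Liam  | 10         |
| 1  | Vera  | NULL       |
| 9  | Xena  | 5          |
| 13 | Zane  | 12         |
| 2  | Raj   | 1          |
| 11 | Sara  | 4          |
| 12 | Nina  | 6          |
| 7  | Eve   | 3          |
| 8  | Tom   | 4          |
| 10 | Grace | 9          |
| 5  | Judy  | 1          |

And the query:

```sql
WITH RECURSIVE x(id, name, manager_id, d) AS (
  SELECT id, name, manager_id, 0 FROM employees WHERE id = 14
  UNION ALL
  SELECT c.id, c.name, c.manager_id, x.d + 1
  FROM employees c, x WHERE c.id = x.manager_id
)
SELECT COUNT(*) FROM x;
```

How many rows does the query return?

5

Base: id=14 (Bob), manager_id=10, d 0.
Iteration 1: join on id=10 -> Grace (id 10, manager_id=9, d 1).
Iteration 2: join on id=9 -> Xena (id 9, manager_id=5, d 2).
Iteration 3: join on id=5 -> Judy (id 5, manager_id=1, d 3).
Iteration 4: join on id=1 -> Vera (id 1, manager_id=NULL, d 4).
Iteration 5: manager_id is NULL; no match; recursion stops.
Total rows emitted: 5.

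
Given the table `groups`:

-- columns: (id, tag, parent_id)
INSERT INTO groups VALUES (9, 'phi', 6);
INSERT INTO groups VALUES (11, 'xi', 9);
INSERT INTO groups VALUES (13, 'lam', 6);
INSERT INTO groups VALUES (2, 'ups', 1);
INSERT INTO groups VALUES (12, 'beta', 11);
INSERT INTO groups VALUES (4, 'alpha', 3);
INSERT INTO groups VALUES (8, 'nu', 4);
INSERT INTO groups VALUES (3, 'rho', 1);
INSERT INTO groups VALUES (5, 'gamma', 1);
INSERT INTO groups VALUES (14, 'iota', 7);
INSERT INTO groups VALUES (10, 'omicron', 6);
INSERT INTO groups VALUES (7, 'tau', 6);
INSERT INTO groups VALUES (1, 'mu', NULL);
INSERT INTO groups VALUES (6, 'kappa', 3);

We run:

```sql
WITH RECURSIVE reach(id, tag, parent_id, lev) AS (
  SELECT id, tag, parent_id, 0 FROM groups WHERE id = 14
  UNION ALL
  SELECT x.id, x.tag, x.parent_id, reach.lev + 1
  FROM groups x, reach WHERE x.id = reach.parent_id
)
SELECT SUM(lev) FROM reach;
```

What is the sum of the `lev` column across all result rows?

10

Base: id=14 (iota), parent_id=7, lev 0.
Iteration 1: join on id=7 -> tau (id 7, parent_id=6, lev 1).
Iteration 2: join on id=6 -> kappa (id 6, parent_id=3, lev 2).
Iteration 3: join on id=3 -> rho (id 3, parent_id=1, lev 3).
Iteration 4: join on id=1 -> mu (id 1, parent_id=NULL, lev 4).
Iteration 5: parent_id is NULL; no match; recursion stops.
SUM(lev) = 0 + 1 + 2 + 3 + 4 = 10.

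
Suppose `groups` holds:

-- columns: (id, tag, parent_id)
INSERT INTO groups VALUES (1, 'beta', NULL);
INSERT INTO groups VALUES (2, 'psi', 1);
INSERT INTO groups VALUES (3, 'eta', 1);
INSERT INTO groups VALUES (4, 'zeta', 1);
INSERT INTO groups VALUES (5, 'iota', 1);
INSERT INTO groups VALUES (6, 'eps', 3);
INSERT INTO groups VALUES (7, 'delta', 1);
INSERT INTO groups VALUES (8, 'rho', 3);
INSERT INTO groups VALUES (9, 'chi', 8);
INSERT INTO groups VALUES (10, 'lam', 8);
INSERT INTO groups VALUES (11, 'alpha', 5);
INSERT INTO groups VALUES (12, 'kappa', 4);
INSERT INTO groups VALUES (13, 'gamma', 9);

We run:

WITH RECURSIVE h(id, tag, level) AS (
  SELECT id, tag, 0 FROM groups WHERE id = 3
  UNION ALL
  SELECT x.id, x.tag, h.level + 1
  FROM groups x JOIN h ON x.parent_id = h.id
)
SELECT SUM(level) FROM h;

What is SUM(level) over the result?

9

Base: id=3 (eta) at level 0.
Iteration 1: rows with parent_id in {3} -> eps (id 6, level 1), rho (id 8, level 1).
Iteration 2: rows with parent_id in {6,8} -> chi (id 9, level 2), lam (id 10, level 2).
Iteration 3: rows with parent_id in {9,10} -> gamma (id 13, level 3).
Iteration 4: no rows with parent_id in {13}; recursion stops.
SUM(level) = 0 + 1 + 1 + 2 + 2 + 3 = 9.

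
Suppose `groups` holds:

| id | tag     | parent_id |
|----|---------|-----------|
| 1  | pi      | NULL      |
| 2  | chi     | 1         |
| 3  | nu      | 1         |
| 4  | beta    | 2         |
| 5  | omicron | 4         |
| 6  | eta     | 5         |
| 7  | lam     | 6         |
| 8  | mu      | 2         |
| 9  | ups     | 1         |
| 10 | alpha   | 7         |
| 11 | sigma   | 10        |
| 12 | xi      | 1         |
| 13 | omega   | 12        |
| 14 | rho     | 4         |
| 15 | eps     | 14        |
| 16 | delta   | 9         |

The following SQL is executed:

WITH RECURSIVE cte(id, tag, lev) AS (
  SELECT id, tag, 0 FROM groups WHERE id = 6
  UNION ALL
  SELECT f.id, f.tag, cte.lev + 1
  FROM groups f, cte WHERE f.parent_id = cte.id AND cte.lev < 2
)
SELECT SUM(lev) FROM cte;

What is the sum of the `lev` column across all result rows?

Base: id=6 (eta) at lev 0.
Iteration 1: rows with parent_id in {6} -> lam (id 7, lev 1).
Iteration 2: rows with parent_id in {7} -> alpha (id 10, lev 2).
Iteration 3: lev < 2 fails for all current rows; recursion stops.
SUM(lev) = 0 + 1 + 2 = 3.

3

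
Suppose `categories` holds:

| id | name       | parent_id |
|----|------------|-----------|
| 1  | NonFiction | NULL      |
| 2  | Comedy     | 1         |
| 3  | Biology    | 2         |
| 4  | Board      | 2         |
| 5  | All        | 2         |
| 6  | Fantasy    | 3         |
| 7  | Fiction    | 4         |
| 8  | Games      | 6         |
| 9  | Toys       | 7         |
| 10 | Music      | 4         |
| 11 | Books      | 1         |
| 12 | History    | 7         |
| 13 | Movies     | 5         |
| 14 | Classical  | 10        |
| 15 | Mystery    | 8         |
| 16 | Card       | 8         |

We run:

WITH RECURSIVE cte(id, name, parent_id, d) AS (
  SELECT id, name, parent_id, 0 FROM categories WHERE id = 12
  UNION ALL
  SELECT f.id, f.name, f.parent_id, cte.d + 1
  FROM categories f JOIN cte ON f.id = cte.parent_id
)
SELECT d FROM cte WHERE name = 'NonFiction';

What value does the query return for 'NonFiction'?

4

Base: id=12 (History), parent_id=7, d 0.
Iteration 1: join on id=7 -> Fiction (id 7, parent_id=4, d 1).
Iteration 2: join on id=4 -> Board (id 4, parent_id=2, d 2).
Iteration 3: join on id=2 -> Comedy (id 2, parent_id=1, d 3).
Iteration 4: join on id=1 -> NonFiction (id 1, parent_id=NULL, d 4).
Iteration 5: parent_id is NULL; no match; recursion stops.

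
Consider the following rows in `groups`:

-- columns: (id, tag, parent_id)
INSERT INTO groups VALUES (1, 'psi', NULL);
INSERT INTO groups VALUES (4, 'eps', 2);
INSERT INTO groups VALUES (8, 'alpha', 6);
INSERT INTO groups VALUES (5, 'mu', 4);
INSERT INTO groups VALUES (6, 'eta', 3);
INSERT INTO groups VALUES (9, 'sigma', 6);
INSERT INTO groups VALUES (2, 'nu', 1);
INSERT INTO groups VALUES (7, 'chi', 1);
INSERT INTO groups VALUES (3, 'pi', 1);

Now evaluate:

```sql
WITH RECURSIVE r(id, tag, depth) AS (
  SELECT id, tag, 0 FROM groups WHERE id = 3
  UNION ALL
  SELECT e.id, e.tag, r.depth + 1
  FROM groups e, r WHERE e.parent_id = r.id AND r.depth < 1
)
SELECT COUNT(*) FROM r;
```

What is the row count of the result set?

2

Base: id=3 (pi) at depth 0.
Iteration 1: rows with parent_id in {3} -> eta (id 6, depth 1).
Iteration 2: depth < 1 fails for all current rows; recursion stops.
Total rows emitted: 2.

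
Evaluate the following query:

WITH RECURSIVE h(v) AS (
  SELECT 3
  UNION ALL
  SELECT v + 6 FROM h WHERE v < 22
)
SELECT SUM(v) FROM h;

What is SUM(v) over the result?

Base: v=3.
Iteration 1: 3 < 22 holds -> v = 3 + 6 = 9.
Iteration 2: 9 < 22 holds -> v = 9 + 6 = 15.
Iteration 3: 15 < 22 holds -> v = 15 + 6 = 21.
Iteration 4: 21 < 22 holds -> v = 21 + 6 = 27.
Iteration 5: 27 < 22 fails; recursion stops.
SUM(v) = 3 + 9 + 15 + 21 + 27 = 75.

75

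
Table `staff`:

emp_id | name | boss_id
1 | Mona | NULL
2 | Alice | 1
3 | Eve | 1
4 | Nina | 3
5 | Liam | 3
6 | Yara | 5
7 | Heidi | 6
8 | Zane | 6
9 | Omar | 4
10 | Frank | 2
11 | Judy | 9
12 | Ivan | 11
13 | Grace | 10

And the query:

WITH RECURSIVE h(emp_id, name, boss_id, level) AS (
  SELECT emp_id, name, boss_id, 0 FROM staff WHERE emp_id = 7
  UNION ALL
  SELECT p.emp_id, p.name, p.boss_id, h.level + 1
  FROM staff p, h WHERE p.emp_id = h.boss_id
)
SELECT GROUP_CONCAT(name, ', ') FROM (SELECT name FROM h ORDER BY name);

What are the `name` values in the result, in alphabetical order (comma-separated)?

Base: emp_id=7 (Heidi), boss_id=6, level 0.
Iteration 1: join on emp_id=6 -> Yara (id 6, boss_id=5, level 1).
Iteration 2: join on emp_id=5 -> Liam (id 5, boss_id=3, level 2).
Iteration 3: join on emp_id=3 -> Eve (id 3, boss_id=1, level 3).
Iteration 4: join on emp_id=1 -> Mona (id 1, boss_id=NULL, level 4).
Iteration 5: boss_id is NULL; no match; recursion stops.

Eve, Heidi, Liam, Mona, Yara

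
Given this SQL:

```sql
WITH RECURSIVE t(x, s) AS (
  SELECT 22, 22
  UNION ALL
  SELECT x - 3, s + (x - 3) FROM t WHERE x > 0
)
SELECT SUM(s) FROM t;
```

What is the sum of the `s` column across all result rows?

630

Base: x=22, s=22.
Iteration 1: 22 > 0 holds -> x = 22 - 3 = 19, s = 22 + 19 = 41.
Iteration 2: 19 > 0 holds -> x = 19 - 3 = 16, s = 41 + 16 = 57.
Iteration 3: 16 > 0 holds -> x = 16 - 3 = 13, s = 57 + 13 = 70.
Iteration 4: 13 > 0 holds -> x = 13 - 3 = 10, s = 70 + 10 = 80.
Iteration 5: 10 > 0 holds -> x = 10 - 3 = 7, s = 80 + 7 = 87.
Iteration 6: 7 > 0 holds -> x = 7 - 3 = 4, s = 87 + 4 = 91.
Iteration 7: 4 > 0 holds -> x = 4 - 3 = 1, s = 91 + 1 = 92.
Iteration 8: 1 > 0 holds -> x = 1 - 3 = -2, s = 92 + -2 = 90.
Iteration 9: -2 > 0 fails; recursion stops.
SUM(s) = 22 + 41 + 57 + 70 + 80 + 87 + 91 + 92 + 90 = 630.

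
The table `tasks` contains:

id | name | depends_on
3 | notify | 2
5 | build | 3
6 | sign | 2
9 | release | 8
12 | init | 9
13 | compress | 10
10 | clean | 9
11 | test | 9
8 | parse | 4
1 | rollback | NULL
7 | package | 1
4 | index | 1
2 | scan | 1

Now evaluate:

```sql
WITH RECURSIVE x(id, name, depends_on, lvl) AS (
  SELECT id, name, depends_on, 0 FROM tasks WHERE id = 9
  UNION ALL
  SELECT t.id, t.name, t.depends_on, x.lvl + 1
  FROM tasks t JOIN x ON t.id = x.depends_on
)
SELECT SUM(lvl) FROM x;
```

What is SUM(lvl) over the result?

6

Base: id=9 (release), depends_on=8, lvl 0.
Iteration 1: join on id=8 -> parse (id 8, depends_on=4, lvl 1).
Iteration 2: join on id=4 -> index (id 4, depends_on=1, lvl 2).
Iteration 3: join on id=1 -> rollback (id 1, depends_on=NULL, lvl 3).
Iteration 4: depends_on is NULL; no match; recursion stops.
SUM(lvl) = 0 + 1 + 2 + 3 = 6.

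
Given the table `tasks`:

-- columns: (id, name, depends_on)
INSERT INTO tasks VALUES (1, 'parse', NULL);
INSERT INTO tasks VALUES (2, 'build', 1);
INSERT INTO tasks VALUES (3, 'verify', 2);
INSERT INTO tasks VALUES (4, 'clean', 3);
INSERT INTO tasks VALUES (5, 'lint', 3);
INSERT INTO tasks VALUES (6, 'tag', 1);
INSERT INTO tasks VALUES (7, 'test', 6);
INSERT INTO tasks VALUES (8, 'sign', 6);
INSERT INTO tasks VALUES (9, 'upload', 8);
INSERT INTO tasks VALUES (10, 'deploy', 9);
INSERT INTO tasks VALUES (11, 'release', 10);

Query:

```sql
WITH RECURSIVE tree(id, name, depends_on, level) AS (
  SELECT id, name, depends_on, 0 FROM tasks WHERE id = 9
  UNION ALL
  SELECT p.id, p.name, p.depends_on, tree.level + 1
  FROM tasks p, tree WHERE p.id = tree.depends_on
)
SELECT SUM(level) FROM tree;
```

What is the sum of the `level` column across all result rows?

6

Base: id=9 (upload), depends_on=8, level 0.
Iteration 1: join on id=8 -> sign (id 8, depends_on=6, level 1).
Iteration 2: join on id=6 -> tag (id 6, depends_on=1, level 2).
Iteration 3: join on id=1 -> parse (id 1, depends_on=NULL, level 3).
Iteration 4: depends_on is NULL; no match; recursion stops.
SUM(level) = 0 + 1 + 2 + 3 = 6.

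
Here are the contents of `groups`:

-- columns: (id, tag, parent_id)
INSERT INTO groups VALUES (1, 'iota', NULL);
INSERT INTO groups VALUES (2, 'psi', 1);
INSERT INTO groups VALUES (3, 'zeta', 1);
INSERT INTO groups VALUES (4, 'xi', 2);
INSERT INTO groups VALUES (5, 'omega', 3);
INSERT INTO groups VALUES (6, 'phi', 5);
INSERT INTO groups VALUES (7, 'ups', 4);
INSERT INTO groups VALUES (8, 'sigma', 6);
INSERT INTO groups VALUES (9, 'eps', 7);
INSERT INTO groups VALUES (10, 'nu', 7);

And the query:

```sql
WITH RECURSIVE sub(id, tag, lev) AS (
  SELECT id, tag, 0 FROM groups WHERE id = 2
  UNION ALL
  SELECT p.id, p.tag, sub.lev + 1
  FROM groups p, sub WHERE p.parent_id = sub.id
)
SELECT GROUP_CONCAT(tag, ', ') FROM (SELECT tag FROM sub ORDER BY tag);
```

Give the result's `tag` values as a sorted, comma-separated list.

Base: id=2 (psi) at lev 0.
Iteration 1: rows with parent_id in {2} -> xi (id 4, lev 1).
Iteration 2: rows with parent_id in {4} -> ups (id 7, lev 2).
Iteration 3: rows with parent_id in {7} -> eps (id 9, lev 3), nu (id 10, lev 3).
Iteration 4: no rows with parent_id in {9,10}; recursion stops.

eps, nu, psi, ups, xi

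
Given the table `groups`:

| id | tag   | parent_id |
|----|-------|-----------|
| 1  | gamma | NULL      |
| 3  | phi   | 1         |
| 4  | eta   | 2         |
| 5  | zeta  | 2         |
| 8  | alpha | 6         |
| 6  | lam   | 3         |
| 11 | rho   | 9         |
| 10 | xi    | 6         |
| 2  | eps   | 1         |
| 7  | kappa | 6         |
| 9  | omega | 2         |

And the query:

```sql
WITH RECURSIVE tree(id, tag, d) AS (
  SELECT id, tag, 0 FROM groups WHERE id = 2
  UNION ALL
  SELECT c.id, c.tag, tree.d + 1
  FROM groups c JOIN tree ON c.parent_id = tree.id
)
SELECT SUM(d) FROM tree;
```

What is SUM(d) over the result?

Base: id=2 (eps) at d 0.
Iteration 1: rows with parent_id in {2} -> eta (id 4, d 1), zeta (id 5, d 1), omega (id 9, d 1).
Iteration 2: rows with parent_id in {4,5,9} -> rho (id 11, d 2).
Iteration 3: no rows with parent_id in {11}; recursion stops.
SUM(d) = 0 + 1 + 1 + 1 + 2 = 5.

5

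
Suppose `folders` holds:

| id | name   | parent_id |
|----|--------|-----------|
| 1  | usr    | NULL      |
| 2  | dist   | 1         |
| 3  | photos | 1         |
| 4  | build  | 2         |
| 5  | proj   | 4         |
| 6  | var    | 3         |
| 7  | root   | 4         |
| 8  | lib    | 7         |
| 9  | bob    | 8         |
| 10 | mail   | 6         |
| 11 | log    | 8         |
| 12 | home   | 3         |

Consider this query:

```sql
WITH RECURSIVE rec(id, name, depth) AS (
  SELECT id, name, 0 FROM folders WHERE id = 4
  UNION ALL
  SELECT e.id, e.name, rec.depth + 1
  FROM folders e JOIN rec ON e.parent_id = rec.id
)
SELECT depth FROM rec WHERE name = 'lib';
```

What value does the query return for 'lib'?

Base: id=4 (build) at depth 0.
Iteration 1: rows with parent_id in {4} -> proj (id 5, depth 1), root (id 7, depth 1).
Iteration 2: rows with parent_id in {5,7} -> lib (id 8, depth 2).
Iteration 3: rows with parent_id in {8} -> bob (id 9, depth 3), log (id 11, depth 3).
Iteration 4: no rows with parent_id in {9,11}; recursion stops.

2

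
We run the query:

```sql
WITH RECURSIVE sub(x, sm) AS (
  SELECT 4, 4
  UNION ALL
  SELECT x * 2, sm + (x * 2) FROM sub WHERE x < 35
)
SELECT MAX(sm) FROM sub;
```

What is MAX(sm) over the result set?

Base: x=4, sm=4.
Iteration 1: 4 < 35 holds -> x = 4 * 2 = 8, sm = 4 + 8 = 12.
Iteration 2: 8 < 35 holds -> x = 8 * 2 = 16, sm = 12 + 16 = 28.
Iteration 3: 16 < 35 holds -> x = 16 * 2 = 32, sm = 28 + 32 = 60.
Iteration 4: 32 < 35 holds -> x = 32 * 2 = 64, sm = 60 + 64 = 124.
Iteration 5: 64 < 35 fails; recursion stops.
sm values: 4, 12, 28, 60, 124; the maximum is 124.

124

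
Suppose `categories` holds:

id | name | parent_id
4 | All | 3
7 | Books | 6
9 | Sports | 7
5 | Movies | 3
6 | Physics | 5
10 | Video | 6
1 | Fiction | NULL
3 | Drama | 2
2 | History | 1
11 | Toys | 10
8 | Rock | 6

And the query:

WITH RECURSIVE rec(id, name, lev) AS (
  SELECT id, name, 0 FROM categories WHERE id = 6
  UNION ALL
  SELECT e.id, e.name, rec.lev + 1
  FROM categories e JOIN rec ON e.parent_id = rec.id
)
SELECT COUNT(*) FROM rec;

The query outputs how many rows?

Base: id=6 (Physics) at lev 0.
Iteration 1: rows with parent_id in {6} -> Books (id 7, lev 1), Rock (id 8, lev 1), Video (id 10, lev 1).
Iteration 2: rows with parent_id in {7,8,10} -> Sports (id 9, lev 2), Toys (id 11, lev 2).
Iteration 3: no rows with parent_id in {9,11}; recursion stops.
Total rows emitted: 6.

6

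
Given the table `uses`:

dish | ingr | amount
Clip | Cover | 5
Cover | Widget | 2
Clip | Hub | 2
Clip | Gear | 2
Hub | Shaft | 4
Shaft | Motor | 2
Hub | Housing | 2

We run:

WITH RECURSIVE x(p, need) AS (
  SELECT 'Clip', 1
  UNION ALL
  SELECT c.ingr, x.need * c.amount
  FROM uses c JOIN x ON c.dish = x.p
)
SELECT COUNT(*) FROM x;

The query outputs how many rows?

8

Base: (Clip, need=1).
Iteration 1: components of {Clip} -> Cover = 1*5 = 5, Gear = 1*2 = 2, Hub = 1*2 = 2.
Iteration 2: components of {Cover,Gear,Hub} -> Housing = 2*2 = 4, Shaft = 2*4 = 8, Widget = 5*2 = 10.
Iteration 3: components of {Housing,Shaft,Widget} -> Motor = 8*2 = 16.
Iteration 4: no further components; recursion stops.
Total rows emitted: 8.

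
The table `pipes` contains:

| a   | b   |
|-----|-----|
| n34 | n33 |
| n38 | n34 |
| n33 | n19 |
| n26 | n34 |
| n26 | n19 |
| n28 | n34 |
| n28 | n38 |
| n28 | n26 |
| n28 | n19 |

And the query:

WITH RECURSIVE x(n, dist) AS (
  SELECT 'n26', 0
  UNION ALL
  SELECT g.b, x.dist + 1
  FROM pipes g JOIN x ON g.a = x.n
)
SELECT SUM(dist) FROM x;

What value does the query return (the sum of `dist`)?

Base: (n26, dist=0).
Iteration 1: edges from {n26} -> (n19, dist=1), (n34, dist=1).
Iteration 2: edges from {n19,n34} -> (n33, dist=2).
Iteration 3: edges from {n33} -> (n19, dist=3).
Iteration 4: no outgoing edges from {n19}; recursion stops.
SUM(dist) = 0 + 1 + 1 + 2 + 3 = 7.

7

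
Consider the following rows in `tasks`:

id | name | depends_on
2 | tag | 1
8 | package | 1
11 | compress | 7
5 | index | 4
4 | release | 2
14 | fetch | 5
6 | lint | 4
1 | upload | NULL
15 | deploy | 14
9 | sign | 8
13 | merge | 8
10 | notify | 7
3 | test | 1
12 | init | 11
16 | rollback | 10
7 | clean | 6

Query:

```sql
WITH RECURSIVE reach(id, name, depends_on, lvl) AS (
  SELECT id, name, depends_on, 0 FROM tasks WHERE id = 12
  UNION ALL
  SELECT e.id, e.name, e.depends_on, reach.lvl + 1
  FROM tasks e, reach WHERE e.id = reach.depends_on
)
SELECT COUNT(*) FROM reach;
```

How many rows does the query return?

Base: id=12 (init), depends_on=11, lvl 0.
Iteration 1: join on id=11 -> compress (id 11, depends_on=7, lvl 1).
Iteration 2: join on id=7 -> clean (id 7, depends_on=6, lvl 2).
Iteration 3: join on id=6 -> lint (id 6, depends_on=4, lvl 3).
Iteration 4: join on id=4 -> release (id 4, depends_on=2, lvl 4).
Iteration 5: join on id=2 -> tag (id 2, depends_on=1, lvl 5).
Iteration 6: join on id=1 -> upload (id 1, depends_on=NULL, lvl 6).
Iteration 7: depends_on is NULL; no match; recursion stops.
Total rows emitted: 7.

7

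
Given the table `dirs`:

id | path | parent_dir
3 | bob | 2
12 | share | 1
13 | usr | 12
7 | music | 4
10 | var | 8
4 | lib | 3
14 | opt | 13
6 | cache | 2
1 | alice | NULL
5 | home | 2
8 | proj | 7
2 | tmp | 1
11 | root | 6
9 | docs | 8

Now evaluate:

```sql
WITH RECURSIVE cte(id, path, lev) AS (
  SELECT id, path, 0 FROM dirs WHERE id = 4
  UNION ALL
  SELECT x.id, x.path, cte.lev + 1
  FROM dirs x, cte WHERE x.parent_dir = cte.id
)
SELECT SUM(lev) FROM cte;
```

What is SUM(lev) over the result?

9

Base: id=4 (lib) at lev 0.
Iteration 1: rows with parent_dir in {4} -> music (id 7, lev 1).
Iteration 2: rows with parent_dir in {7} -> proj (id 8, lev 2).
Iteration 3: rows with parent_dir in {8} -> docs (id 9, lev 3), var (id 10, lev 3).
Iteration 4: no rows with parent_dir in {9,10}; recursion stops.
SUM(lev) = 0 + 1 + 2 + 3 + 3 = 9.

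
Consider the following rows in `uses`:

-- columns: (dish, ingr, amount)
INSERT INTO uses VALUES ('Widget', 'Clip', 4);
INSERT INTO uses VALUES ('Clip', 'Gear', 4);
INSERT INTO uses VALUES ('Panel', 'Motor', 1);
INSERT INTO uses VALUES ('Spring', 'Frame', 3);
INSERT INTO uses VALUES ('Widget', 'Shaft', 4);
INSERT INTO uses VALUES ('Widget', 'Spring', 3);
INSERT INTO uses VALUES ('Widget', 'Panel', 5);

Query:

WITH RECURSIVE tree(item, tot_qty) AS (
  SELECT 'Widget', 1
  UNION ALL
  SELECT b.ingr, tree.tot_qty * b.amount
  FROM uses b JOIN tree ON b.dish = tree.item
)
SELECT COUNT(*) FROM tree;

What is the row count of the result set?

8

Base: (Widget, tot_qty=1).
Iteration 1: components of {Widget} -> Clip = 1*4 = 4, Panel = 1*5 = 5, Shaft = 1*4 = 4, Spring = 1*3 = 3.
Iteration 2: components of {Clip,Panel,Shaft,Spring} -> Frame = 3*3 = 9, Gear = 4*4 = 16, Motor = 5*1 = 5.
Iteration 3: no further components; recursion stops.
Total rows emitted: 8.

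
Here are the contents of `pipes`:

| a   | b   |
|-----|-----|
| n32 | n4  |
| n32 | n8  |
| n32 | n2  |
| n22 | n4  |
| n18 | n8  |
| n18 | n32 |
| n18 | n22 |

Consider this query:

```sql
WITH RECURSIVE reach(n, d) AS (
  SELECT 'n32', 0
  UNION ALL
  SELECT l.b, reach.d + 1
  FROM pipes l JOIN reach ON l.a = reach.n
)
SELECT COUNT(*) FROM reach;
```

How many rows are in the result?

4

Base: (n32, d=0).
Iteration 1: edges from {n32} -> (n2, d=1), (n4, d=1), (n8, d=1).
Iteration 2: no outgoing edges from {n2,n4,n8}; recursion stops.
Total rows emitted: 4.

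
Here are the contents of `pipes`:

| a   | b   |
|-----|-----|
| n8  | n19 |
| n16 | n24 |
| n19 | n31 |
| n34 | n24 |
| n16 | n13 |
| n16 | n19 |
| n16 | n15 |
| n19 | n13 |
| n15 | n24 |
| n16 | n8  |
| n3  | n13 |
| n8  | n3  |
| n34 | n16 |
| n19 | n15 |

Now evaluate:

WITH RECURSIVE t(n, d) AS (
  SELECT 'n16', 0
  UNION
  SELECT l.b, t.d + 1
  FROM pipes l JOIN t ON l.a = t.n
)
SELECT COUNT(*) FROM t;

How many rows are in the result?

Base: (n16, d=0).
Iteration 1: edges from {n16} -> (n13, d=1), (n15, d=1), (n19, d=1), (n24, d=1), (n8, d=1).
Iteration 2: edges from {n13,n15,n19,n24,n8} -> (n13, d=2), (n15, d=2), (n19, d=2), (n24, d=2), (n3, d=2), (n31, d=2).
Iteration 3: edges from {n13,n15,n19,n24,n3,n31} -> (n13, d=3), (n15, d=3), (n24, d=3), (n31, d=3). [UNION drops 1 duplicate row(s)]
Iteration 4: edges from {n13,n15,n24,n31} -> (n24, d=4).
Iteration 5: no outgoing edges from {n24}; recursion stops.
Total rows emitted: 17.

17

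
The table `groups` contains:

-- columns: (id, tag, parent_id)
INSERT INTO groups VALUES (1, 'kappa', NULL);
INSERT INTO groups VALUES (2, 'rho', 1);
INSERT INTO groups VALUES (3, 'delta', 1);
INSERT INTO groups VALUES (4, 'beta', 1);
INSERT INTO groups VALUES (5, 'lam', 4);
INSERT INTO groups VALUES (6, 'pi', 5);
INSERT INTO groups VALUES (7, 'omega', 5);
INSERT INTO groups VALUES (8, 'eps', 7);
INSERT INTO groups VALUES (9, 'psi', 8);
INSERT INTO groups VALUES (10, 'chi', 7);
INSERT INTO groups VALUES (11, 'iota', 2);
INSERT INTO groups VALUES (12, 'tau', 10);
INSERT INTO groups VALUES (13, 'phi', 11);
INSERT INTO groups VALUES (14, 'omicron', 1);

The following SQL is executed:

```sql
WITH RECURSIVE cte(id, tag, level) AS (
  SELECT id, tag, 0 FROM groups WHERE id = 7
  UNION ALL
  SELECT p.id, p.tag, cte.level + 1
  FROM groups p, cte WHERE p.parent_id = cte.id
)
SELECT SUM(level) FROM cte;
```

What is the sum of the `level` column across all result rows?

Base: id=7 (omega) at level 0.
Iteration 1: rows with parent_id in {7} -> eps (id 8, level 1), chi (id 10, level 1).
Iteration 2: rows with parent_id in {8,10} -> psi (id 9, level 2), tau (id 12, level 2).
Iteration 3: no rows with parent_id in {9,12}; recursion stops.
SUM(level) = 0 + 1 + 1 + 2 + 2 = 6.

6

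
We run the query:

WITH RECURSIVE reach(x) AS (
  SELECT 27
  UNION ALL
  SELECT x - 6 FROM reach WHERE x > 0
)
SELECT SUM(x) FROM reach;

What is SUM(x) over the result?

72

Base: x=27.
Iteration 1: 27 > 0 holds -> x = 27 - 6 = 21.
Iteration 2: 21 > 0 holds -> x = 21 - 6 = 15.
Iteration 3: 15 > 0 holds -> x = 15 - 6 = 9.
Iteration 4: 9 > 0 holds -> x = 9 - 6 = 3.
Iteration 5: 3 > 0 holds -> x = 3 - 6 = -3.
Iteration 6: -3 > 0 fails; recursion stops.
SUM(x) = 27 + 21 + 15 + 9 + 3 + -3 = 72.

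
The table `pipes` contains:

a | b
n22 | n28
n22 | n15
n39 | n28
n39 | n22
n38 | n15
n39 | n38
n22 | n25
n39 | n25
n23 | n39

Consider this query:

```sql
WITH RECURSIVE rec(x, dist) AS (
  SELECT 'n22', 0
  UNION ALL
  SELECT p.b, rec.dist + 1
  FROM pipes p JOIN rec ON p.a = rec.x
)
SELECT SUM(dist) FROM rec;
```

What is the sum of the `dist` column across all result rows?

3

Base: (n22, dist=0).
Iteration 1: edges from {n22} -> (n15, dist=1), (n25, dist=1), (n28, dist=1).
Iteration 2: no outgoing edges from {n15,n25,n28}; recursion stops.
SUM(dist) = 0 + 1 + 1 + 1 = 3.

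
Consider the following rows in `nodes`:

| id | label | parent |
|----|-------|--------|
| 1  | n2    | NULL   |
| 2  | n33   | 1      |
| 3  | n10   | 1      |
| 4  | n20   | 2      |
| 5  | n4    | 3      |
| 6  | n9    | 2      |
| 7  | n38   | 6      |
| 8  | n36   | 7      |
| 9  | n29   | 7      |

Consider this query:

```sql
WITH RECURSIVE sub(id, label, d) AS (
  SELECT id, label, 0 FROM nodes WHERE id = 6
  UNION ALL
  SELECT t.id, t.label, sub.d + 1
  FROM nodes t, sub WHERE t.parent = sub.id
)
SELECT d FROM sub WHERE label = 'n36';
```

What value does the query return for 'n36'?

2

Base: id=6 (n9) at d 0.
Iteration 1: rows with parent in {6} -> n38 (id 7, d 1).
Iteration 2: rows with parent in {7} -> n36 (id 8, d 2), n29 (id 9, d 2).
Iteration 3: no rows with parent in {8,9}; recursion stops.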